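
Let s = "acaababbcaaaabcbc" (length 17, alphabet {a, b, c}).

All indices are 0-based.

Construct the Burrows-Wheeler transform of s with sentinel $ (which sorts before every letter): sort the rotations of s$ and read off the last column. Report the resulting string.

rank  rotation            last
    0  $acaababbcaaaabcbc  c
    1  aaaabcbc$acaababbc  c
    2  aaabcbc$acaababbca  a
    3  aababbcaaaabcbc$ac  c
    4  aabcbc$acaababbcaa  a
    5  ababbcaaaabcbc$aca  a
    6  abbcaaaabcbc$acaab  b
    7  abcbc$acaababbcaaa  a
    8  acaababbcaaaabcbc$  $
    9  babbcaaaabcbc$acaa  a
   10  bbcaaaabcbc$acaaba  a
   11  bc$acaababbcaaaabc  c
   12  bcaaaabcbc$acaabab  b
   13  bcbc$acaababbcaaaa  a
   14  c$acaababbcaaaabcb  b
   15  caaaabcbc$acaababb  b
   16  caababbcaaaabcbc$a  a
   17  cbc$acaababbcaaaab  b

ccacaaba$aacbabbab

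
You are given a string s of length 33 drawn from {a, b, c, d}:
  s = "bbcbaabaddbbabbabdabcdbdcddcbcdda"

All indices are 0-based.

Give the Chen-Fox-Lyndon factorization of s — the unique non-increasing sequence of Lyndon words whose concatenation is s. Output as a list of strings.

["bbc", "b", "aabaddbbabbabdabcdbdcddcbcdd", "a"]

emit factor 1: 'bbc' (i=0, period=3)
emit factor 2: 'b' (i=3, period=1)
emit factor 3: 'aabaddbbabbabdabcdbdcddcbcdd' (i=4, period=28)
emit factor 4: 'a' (i=32, period=1)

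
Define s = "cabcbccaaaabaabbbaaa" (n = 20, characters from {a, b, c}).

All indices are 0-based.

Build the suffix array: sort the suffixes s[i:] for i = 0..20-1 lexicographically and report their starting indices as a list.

[19, 18, 17, 7, 8, 9, 12, 10, 13, 1, 16, 11, 15, 14, 2, 4, 6, 0, 3, 5]

sorted suffixes:
  #0 SA[0]=19  'a'
  #1 SA[1]=18  'aa'
  #2 SA[2]=17  'aaa'
  #3 SA[3]=7  'aaaabaabbbaaa'
  #4 SA[4]=8  'aaabaabbbaaa'
  #5 SA[5]=9  'aabaabbbaaa'
  #6 SA[6]=12  'aabbbaaa'
  #7 SA[7]=10  'abaabbbaaa'
  #8 SA[8]=13  'abbbaaa'
  #9 SA[9]=1  'abcbccaaaabaabbbaaa'
  #10 SA[10]=16  'baaa'
  #11 SA[11]=11  'baabbbaaa'
  #12 SA[12]=15  'bbaaa'
  #13 SA[13]=14  'bbbaaa'
  #14 SA[14]=2  'bcbccaaaabaabbbaaa'
  #15 SA[15]=4  'bccaaaabaabbbaaa'
  #16 SA[16]=6  'caaaabaabbbaaa'
  #17 SA[17]=0  'cabcbccaaaabaabbbaaa'
  #18 SA[18]=3  'cbccaaaabaabbbaaa'
  #19 SA[19]=5  'ccaaaabaabbbaaa'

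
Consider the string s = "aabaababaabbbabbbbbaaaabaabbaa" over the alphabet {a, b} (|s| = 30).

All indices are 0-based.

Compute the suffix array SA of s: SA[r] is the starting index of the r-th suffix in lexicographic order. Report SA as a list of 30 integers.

[29, 28, 19, 20, 0, 21, 3, 24, 8, 1, 22, 6, 4, 25, 9, 13, 27, 18, 2, 23, 7, 5, 12, 26, 17, 11, 16, 10, 15, 14]

sorted suffixes:
  #0 SA[0]=29  'a'
  #1 SA[1]=28  'aa'
  #2 SA[2]=19  'aaaabaabbaa'
  #3 SA[3]=20  'aaabaabbaa'
  #4 SA[4]=0  'aabaababaabbbabbbbbaaaabaabbaa'
  #5 SA[5]=21  'aabaabbaa'
  #6 SA[6]=3  'aababaabbbabbbbbaaaabaabbaa'
  #7 SA[7]=24  'aabbaa'
  #8 SA[8]=8  'aabbbabbbbbaaaabaabbaa'
  #9 SA[9]=1  'abaababaabbbabbbbbaaaabaabbaa'
  #10 SA[10]=22  'abaabbaa'
  #11 SA[11]=6  'abaabbbabbbbbaaaabaabbaa'
  #12 SA[12]=4  'ababaabbbabbbbbaaaabaabbaa'
  #13 SA[13]=25  'abbaa'
  #14 SA[14]=9  'abbbabbbbbaaaabaabbaa'
  #15 SA[15]=13  'abbbbbaaaabaabbaa'
  #16 SA[16]=27  'baa'
  #17 SA[17]=18  'baaaabaabbaa'
  #18 SA[18]=2  'baababaabbbabbbbbaaaabaabbaa'
  #19 SA[19]=23  'baabbaa'
  #20 SA[20]=7  'baabbbabbbbbaaaabaabbaa'
  #21 SA[21]=5  'babaabbbabbbbbaaaabaabbaa'
  #22 SA[22]=12  'babbbbbaaaabaabbaa'
  #23 SA[23]=26  'bbaa'
  #24 SA[24]=17  'bbaaaabaabbaa'
  #25 SA[25]=11  'bbabbbbbaaaabaabbaa'
  #26 SA[26]=16  'bbbaaaabaabbaa'
  #27 SA[27]=10  'bbbabbbbbaaaabaabbaa'
  #28 SA[28]=15  'bbbbaaaabaabbaa'
  #29 SA[29]=14  'bbbbbaaaabaabbaa'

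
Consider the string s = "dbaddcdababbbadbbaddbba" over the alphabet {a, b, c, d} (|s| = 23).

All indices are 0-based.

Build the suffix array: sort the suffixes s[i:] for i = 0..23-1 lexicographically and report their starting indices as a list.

[22, 7, 9, 13, 17, 2, 21, 8, 12, 16, 1, 20, 11, 15, 10, 5, 6, 0, 19, 14, 4, 18, 3]

rank | idx | suffix
   0 |  22 | a
   1 |   7 | ababbbadbbaddbba
   2 |   9 | abbbadbbaddbba
   3 |  13 | adbbaddbba
   4 |  17 | addbba
   5 |   2 | addcdababbbadbbaddbba
   6 |  21 | ba
   7 |   8 | babbbadbbaddbba
   8 |  12 | badbbaddbba
   9 |  16 | baddbba
  10 |   1 | baddcdababbbadbbaddbba
  11 |  20 | bba
  12 |  11 | bbadbbaddbba
  13 |  15 | bbaddbba
  14 |  10 | bbbadbbaddbba
  15 |   5 | cdababbbadbbaddbba
  16 |   6 | dababbbadbbaddbba
  17 |   0 | dbaddcdababbbadbbaddbba
  18 |  19 | dbba
  19 |  14 | dbbaddbba
  20 |   4 | dcdababbbadbbaddbba
  21 |  18 | ddbba
  22 |   3 | ddcdababbbadbbaddbba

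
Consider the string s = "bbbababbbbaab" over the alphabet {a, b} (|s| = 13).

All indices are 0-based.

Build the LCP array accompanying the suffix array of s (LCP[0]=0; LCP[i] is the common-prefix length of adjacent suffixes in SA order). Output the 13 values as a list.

[0, 1, 2, 2, 0, 1, 2, 3, 1, 3, 2, 4, 3]

sorted suffixes:
  #0 SA[0]=10  'aab'
  #1 SA[1]=11  'ab'
  #2 SA[2]=3  'ababbbbaab'
  #3 SA[3]=5  'abbbbaab'
  #4 SA[4]=12  'b'
  #5 SA[5]=9  'baab'
  #6 SA[6]=2  'bababbbbaab'
  #7 SA[7]=4  'babbbbaab'
  #8 SA[8]=8  'bbaab'
  #9 SA[9]=1  'bbababbbbaab'
  #10 SA[10]=7  'bbbaab'
  #11 SA[11]=0  'bbbababbbbaab'
  #12 SA[12]=6  'bbbbaab'

SA = [10, 11, 3, 5, 12, 9, 2, 4, 8, 1, 7, 0, 6]
rank  pair      lcp
   1  s[10:],s[11:]  1  'a'
   2  s[11:],s[3:]  2  'ab'
   3  s[3:],s[5:]  2  'ab'
   4  s[5:],s[12:]  0  ''
   5  s[12:],s[9:]  1  'b'
   6  s[9:],s[2:]  2  'ba'
   7  s[2:],s[4:]  3  'bab'
   8  s[4:],s[8:]  1  'b'
   9  s[8:],s[1:]  3  'bba'
  10  s[1:],s[7:]  2  'bb'
  11  s[7:],s[0:]  4  'bbba'
  12  s[0:],s[6:]  3  'bbb'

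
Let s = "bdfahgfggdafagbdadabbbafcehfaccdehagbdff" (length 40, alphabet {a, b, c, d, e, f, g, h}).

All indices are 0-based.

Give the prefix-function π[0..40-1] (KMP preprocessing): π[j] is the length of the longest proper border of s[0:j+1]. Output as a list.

[0, 0, 0, 0, 0, 0, 0, 0, 0, 0, 0, 0, 0, 0, 1, 2, 0, 0, 0, 1, 1, 1, 0, 0, 0, 0, 0, 0, 0, 0, 0, 0, 0, 0, 0, 0, 1, 2, 3, 0]

π[0] = 0
j=1 s[j]='d': π[1]=0 (border '')
j=2 s[j]='f': π[2]=0 (border '')
j=3 s[j]='a': π[3]=0 (border '')
j=4 s[j]='h': π[4]=0 (border '')
j=5 s[j]='g': π[5]=0 (border '')
j=6 s[j]='f': π[6]=0 (border '')
j=7 s[j]='g': π[7]=0 (border '')
j=8 s[j]='g': π[8]=0 (border '')
j=9 s[j]='d': π[9]=0 (border '')
j=10 s[j]='a': π[10]=0 (border '')
j=11 s[j]='f': π[11]=0 (border '')
j=12 s[j]='a': π[12]=0 (border '')
j=13 s[j]='g': π[13]=0 (border '')
j=14 s[j]='b': π[14]=1 (border 'b')
j=15 s[j]='d': π[15]=2 (border 'bd')
j=16 s[j]='a': k: 2→0; π[16]=0 (border '')
j=17 s[j]='d': π[17]=0 (border '')
j=18 s[j]='a': π[18]=0 (border '')
j=19 s[j]='b': π[19]=1 (border 'b')
j=20 s[j]='b': k: 1→0; π[20]=1 (border 'b')
j=21 s[j]='b': k: 1→0; π[21]=1 (border 'b')
j=22 s[j]='a': k: 1→0; π[22]=0 (border '')
j=23 s[j]='f': π[23]=0 (border '')
j=24 s[j]='c': π[24]=0 (border '')
j=25 s[j]='e': π[25]=0 (border '')
j=26 s[j]='h': π[26]=0 (border '')
j=27 s[j]='f': π[27]=0 (border '')
j=28 s[j]='a': π[28]=0 (border '')
j=29 s[j]='c': π[29]=0 (border '')
j=30 s[j]='c': π[30]=0 (border '')
j=31 s[j]='d': π[31]=0 (border '')
j=32 s[j]='e': π[32]=0 (border '')
j=33 s[j]='h': π[33]=0 (border '')
j=34 s[j]='a': π[34]=0 (border '')
j=35 s[j]='g': π[35]=0 (border '')
j=36 s[j]='b': π[36]=1 (border 'b')
j=37 s[j]='d': π[37]=2 (border 'bd')
j=38 s[j]='f': π[38]=3 (border 'bdf')
j=39 s[j]='f': k: 3→0; π[39]=0 (border '')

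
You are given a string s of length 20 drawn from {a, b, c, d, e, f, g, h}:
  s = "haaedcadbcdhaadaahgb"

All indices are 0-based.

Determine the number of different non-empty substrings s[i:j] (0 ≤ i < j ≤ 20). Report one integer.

192

rank | idx | suffix
   0 |  12 | aadaahgb
   1 |   1 | aaedcadbcdhaadaahgb
   2 |  15 | aahgb
   3 |  13 | adaahgb
   4 |   6 | adbcdhaadaahgb
   5 |   2 | aedcadbcdhaadaahgb
   6 |  16 | ahgb
   7 |  19 | b
   8 |   8 | bcdhaadaahgb
   9 |   5 | cadbcdhaadaahgb
  10 |   9 | cdhaadaahgb
  11 |  14 | daahgb
  12 |   7 | dbcdhaadaahgb
  13 |   4 | dcadbcdhaadaahgb
  14 |  10 | dhaadaahgb
  15 |   3 | edcadbcdhaadaahgb
  16 |  18 | gb
  17 |  11 | haadaahgb
  18 |   0 | haaedcadbcdhaadaahgb
  19 |  17 | hgb

SA = [12, 1, 15, 13, 6, 2, 16, 19, 8, 5, 9, 14, 7, 4, 10, 3, 18, 11, 0, 17]
rank  pair      lcp
   1  s[12:],s[1:]  2  'aa'
   2  s[1:],s[15:]  2  'aa'
   3  s[15:],s[13:]  1  'a'
   4  s[13:],s[6:]  2  'ad'
   5  s[6:],s[2:]  1  'a'
   6  s[2:],s[16:]  1  'a'
   7  s[16:],s[19:]  0  ''
   8  s[19:],s[8:]  1  'b'
   9  s[8:],s[5:]  0  ''
  10  s[5:],s[9:]  1  'c'
  11  s[9:],s[14:]  0  ''
  12  s[14:],s[7:]  1  'd'
  13  s[7:],s[4:]  1  'd'
  14  s[4:],s[10:]  1  'd'
  15  s[10:],s[3:]  0  ''
  16  s[3:],s[18:]  0  ''
  17  s[18:],s[11:]  0  ''
  18  s[11:],s[0:]  3  'haa'
  19  s[0:],s[17:]  1  'h'

n(n+1)/2 = 20·21/2 = 210
Σ LCP = 0 + 2 + 2 + 1 + 2 + 1 + 1 + 0 + 1 + 0 + 1 + 0 + 1 + 1 + 1 + 0 + 0 + 0 + 3 + 1 = 18
distinct = 210 − 18 = 192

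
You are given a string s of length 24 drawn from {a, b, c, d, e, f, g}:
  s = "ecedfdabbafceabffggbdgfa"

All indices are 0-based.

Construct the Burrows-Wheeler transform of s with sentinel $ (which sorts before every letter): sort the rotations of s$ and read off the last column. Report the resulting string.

rank  rotation                   last
    0  $ecedfdabbafceabffggbdgfa  a
    1  a$ecedfdabbafceabffggbdgf  f
    2  abbafceabffggbdgfa$ecedfd  d
    3  abffggbdgfa$ecedfdabbafce  e
    4  afceabffggbdgfa$ecedfdabb  b
    5  bafceabffggbdgfa$ecedfdab  b
    6  bbafceabffggbdgfa$ecedfda  a
    7  bdgfa$ecedfdabbafceabffgg  g
    8  bffggbdgfa$ecedfdabbafcea  a
    9  ceabffggbdgfa$ecedfdabbaf  f
   10  cedfdabbafceabffggbdgfa$e  e
   11  dabbafceabffggbdgfa$ecedf  f
   12  dfdabbafceabffggbdgfa$ece  e
   13  dgfa$ecedfdabbafceabffggb  b
   14  eabffggbdgfa$ecedfdabbafc  c
   15  ecedfdabbafceabffggbdgfa$  $
   16  edfdabbafceabffggbdgfa$ec  c
   17  fa$ecedfdabbafceabffggbdg  g
   18  fceabffggbdgfa$ecedfdabba  a
   19  fdabbafceabffggbdgfa$eced  d
   20  ffggbdgfa$ecedfdabbafceab  b
   21  fggbdgfa$ecedfdabbafceabf  f
   22  gbdgfa$ecedfdabbafceabffg  g
   23  gfa$ecedfdabbafceabffggbd  d
   24  ggbdgfa$ecedfdabbafceabff  f

afdebbagafefebc$cgadbfgdf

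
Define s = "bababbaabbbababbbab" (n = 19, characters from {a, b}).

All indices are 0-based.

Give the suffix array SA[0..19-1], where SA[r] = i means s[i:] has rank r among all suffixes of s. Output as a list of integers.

rank | idx | suffix
   0 |   6 | aabbbababbbab
   1 |  17 | ab
   2 |   1 | ababbaabbbababbbab
   3 |  11 | ababbbab
   4 |   3 | abbaabbbababbbab
   5 |  13 | abbbab
   6 |   7 | abbbababbbab
   7 |  18 | b
   8 |   5 | baabbbababbbab
   9 |  16 | bab
  10 |   0 | bababbaabbbababbbab
  11 |  10 | bababbbab
  12 |   2 | babbaabbbababbbab
  13 |  12 | babbbab
  14 |   4 | bbaabbbababbbab
  15 |  15 | bbab
  16 |   9 | bbababbbab
  17 |  14 | bbbab
  18 |   8 | bbbababbbab

[6, 17, 1, 11, 3, 13, 7, 18, 5, 16, 0, 10, 2, 12, 4, 15, 9, 14, 8]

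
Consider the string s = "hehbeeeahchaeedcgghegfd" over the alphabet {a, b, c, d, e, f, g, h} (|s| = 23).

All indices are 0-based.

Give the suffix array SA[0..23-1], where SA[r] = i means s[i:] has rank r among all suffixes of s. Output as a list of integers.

rank→(start, suffix):
  0 → (11, 'aeedcgghegfd')
  1 → (7, 'ahchaeedcgghegfd')
  2 → (3, 'beeeahchaeedcgghegfd')
  3 → (15, 'cgghegfd')
  4 → (9, 'chaeedcgghegfd')
  5 → (22, 'd')
  6 → (14, 'dcgghegfd')
  7 → (6, 'eahchaeedcgghegfd')
  8 → (13, 'edcgghegfd')
  9 → (5, 'eeahchaeedcgghegfd')
  10 → (12, 'eedcgghegfd')
  11 → (4, 'eeeahchaeedcgghegfd')
  12 → (19, 'egfd')
  13 → (1, 'ehbeeeahchaeedcgghegfd')
  14 → (21, 'fd')
  15 → (20, 'gfd')
  16 → (16, 'gghegfd')
  17 → (17, 'ghegfd')
  18 → (10, 'haeedcgghegfd')
  19 → (2, 'hbeeeahchaeedcgghegfd')
  20 → (8, 'hchaeedcgghegfd')
  21 → (18, 'hegfd')
  22 → (0, 'hehbeeeahchaeedcgghegfd')

[11, 7, 3, 15, 9, 22, 14, 6, 13, 5, 12, 4, 19, 1, 21, 20, 16, 17, 10, 2, 8, 18, 0]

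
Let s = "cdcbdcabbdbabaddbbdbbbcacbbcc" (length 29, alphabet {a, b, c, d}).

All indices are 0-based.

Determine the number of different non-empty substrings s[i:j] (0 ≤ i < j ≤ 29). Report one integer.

rank | idx | suffix
   0 |  11 | abaddbbdbbbcacbbcc
   1 |   6 | abbdbabaddbbdbbbcacbbcc
   2 |  23 | acbbcc
   3 |  13 | addbbdbbbcacbbcc
   4 |  10 | babaddbbdbbbcacbbcc
   5 |  12 | baddbbdbbbcacbbcc
   6 |  19 | bbbcacbbcc
   7 |  20 | bbcacbbcc
   8 |  25 | bbcc
   9 |   7 | bbdbabaddbbdbbbcacbbcc
  10 |  16 | bbdbbbcacbbcc
  11 |  21 | bcacbbcc
  12 |  26 | bcc
  13 |   8 | bdbabaddbbdbbbcacbbcc
  14 |  17 | bdbbbcacbbcc
  15 |   3 | bdcabbdbabaddbbdbbbcacbbcc
  16 |  28 | c
  17 |   5 | cabbdbabaddbbdbbbcacbbcc
  18 |  22 | cacbbcc
  19 |  24 | cbbcc
  20 |   2 | cbdcabbdbabaddbbdbbbcacbbcc
  21 |  27 | cc
  22 |   0 | cdcbdcabbdbabaddbbdbbbcacbbcc
  23 |   9 | dbabaddbbdbbbcacbbcc
  24 |  18 | dbbbcacbbcc
  25 |  15 | dbbdbbbcacbbcc
  26 |   4 | dcabbdbabaddbbdbbbcacbbcc
  27 |   1 | dcbdcabbdbabaddbbdbbbcacbbcc
  28 |  14 | ddbbdbbbcacbbcc

SA = [11, 6, 23, 13, 10, 12, 19, 20, 25, 7, 16, 21, 26, 8, 17, 3, 28, 5, 22, 24, 2, 27, 0, 9, 18, 15, 4, 1, 14]
[i] adj suffixes → lcp
  [1] 11/6 → 2 ('ab')
  [2] 6/23 → 1 ('a')
  [3] 23/13 → 1 ('a')
  [4] 13/10 → 0 ('')
  [5] 10/12 → 2 ('ba')
  [6] 12/19 → 1 ('b')
  [7] 19/20 → 2 ('bb')
  [8] 20/25 → 3 ('bbc')
  [9] 25/7 → 2 ('bb')
  [10] 7/16 → 4 ('bbdb')
  [11] 16/21 → 1 ('b')
  [12] 21/26 → 2 ('bc')
  [13] 26/8 → 1 ('b')
  [14] 8/17 → 3 ('bdb')
  [15] 17/3 → 2 ('bd')
  [16] 3/28 → 0 ('')
  [17] 28/5 → 1 ('c')
  [18] 5/22 → 2 ('ca')
  [19] 22/24 → 1 ('c')
  [20] 24/2 → 2 ('cb')
  [21] 2/27 → 1 ('c')
  [22] 27/0 → 1 ('c')
  [23] 0/9 → 0 ('')
  [24] 9/18 → 2 ('db')
  [25] 18/15 → 3 ('dbb')
  [26] 15/4 → 1 ('d')
  [27] 4/1 → 2 ('dc')
  [28] 1/14 → 1 ('d')

n(n+1)/2 = 29·30/2 = 435
Σ LCP = 0 + 2 + 1 + 1 + 0 + 2 + 1 + 2 + 3 + 2 + 4 + 1 + 2 + 1 + 3 + 2 + 0 + 1 + 2 + 1 + 2 + 1 + 1 + 0 + 2 + 3 + 1 + 2 + 1 = 44
distinct = 435 − 44 = 391

391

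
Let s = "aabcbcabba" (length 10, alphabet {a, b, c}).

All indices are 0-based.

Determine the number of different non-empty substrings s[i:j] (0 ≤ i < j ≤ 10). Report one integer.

rank→(start, suffix):
  0 → (9, 'a')
  1 → (0, 'aabcbcabba')
  2 → (6, 'abba')
  3 → (1, 'abcbcabba')
  4 → (8, 'ba')
  5 → (7, 'bba')
  6 → (4, 'bcabba')
  7 → (2, 'bcbcabba')
  8 → (5, 'cabba')
  9 → (3, 'cbcabba')

SA = [9, 0, 6, 1, 8, 7, 4, 2, 5, 3]
[i] adj suffixes → lcp
  [1] 9/0 → 1 ('a')
  [2] 0/6 → 1 ('a')
  [3] 6/1 → 2 ('ab')
  [4] 1/8 → 0 ('')
  [5] 8/7 → 1 ('b')
  [6] 7/4 → 1 ('b')
  [7] 4/2 → 2 ('bc')
  [8] 2/5 → 0 ('')
  [9] 5/3 → 1 ('c')

n(n+1)/2 = 10·11/2 = 55
Σ LCP = 0 + 1 + 1 + 2 + 0 + 1 + 1 + 2 + 0 + 1 = 9
distinct = 55 − 9 = 46

46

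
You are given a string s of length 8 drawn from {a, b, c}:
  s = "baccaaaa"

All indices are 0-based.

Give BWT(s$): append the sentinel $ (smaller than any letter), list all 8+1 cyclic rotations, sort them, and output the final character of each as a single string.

aaaacb$ca

rank  rotation   last
    0  $baccaaaa  a
    1  a$baccaaa  a
    2  aa$baccaa  a
    3  aaa$bacca  a
    4  aaaa$bacc  c
    5  accaaaa$b  b
    6  baccaaaa$  $
    7  caaaa$bac  c
    8  ccaaaa$ba  a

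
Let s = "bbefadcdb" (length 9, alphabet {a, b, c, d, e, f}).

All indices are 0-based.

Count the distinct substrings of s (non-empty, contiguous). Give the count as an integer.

rank | idx | suffix
   0 |   4 | adcdb
   1 |   8 | b
   2 |   0 | bbefadcdb
   3 |   1 | befadcdb
   4 |   6 | cdb
   5 |   7 | db
   6 |   5 | dcdb
   7 |   2 | efadcdb
   8 |   3 | fadcdb

SA = [4, 8, 0, 1, 6, 7, 5, 2, 3]
rank  pair      lcp
   1  s[4:],s[8:]  0  ''
   2  s[8:],s[0:]  1  'b'
   3  s[0:],s[1:]  1  'b'
   4  s[1:],s[6:]  0  ''
   5  s[6:],s[7:]  0  ''
   6  s[7:],s[5:]  1  'd'
   7  s[5:],s[2:]  0  ''
   8  s[2:],s[3:]  0  ''

n(n+1)/2 = 9·10/2 = 45
Σ LCP = 0 + 0 + 1 + 1 + 0 + 0 + 1 + 0 + 0 = 3
distinct = 45 − 3 = 42

42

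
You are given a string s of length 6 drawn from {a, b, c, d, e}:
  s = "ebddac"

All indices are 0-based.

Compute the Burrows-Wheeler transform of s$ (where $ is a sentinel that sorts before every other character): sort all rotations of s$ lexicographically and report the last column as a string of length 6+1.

rank  rotation last
    0  $ebddac  c
    1  ac$ebdd  d
    2  bddac$e  e
    3  c$ebdda  a
    4  dac$ebd  d
    5  ddac$eb  b
    6  ebddac$  $

cdeadb$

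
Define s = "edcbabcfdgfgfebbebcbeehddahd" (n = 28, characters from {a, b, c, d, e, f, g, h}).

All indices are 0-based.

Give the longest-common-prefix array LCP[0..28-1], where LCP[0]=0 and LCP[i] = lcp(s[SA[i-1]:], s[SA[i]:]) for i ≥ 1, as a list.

rank | idx | suffix
   0 |   4 | abcfdgfgfebbebcbeehddahd
   1 |  25 | ahd
   2 |   3 | babcfdgfgfebbebcbeehddahd
   3 |  14 | bbebcbeehddahd
   4 |  17 | bcbeehddahd
   5 |   5 | bcfdgfgfebbebcbeehddahd
   6 |  15 | bebcbeehddahd
   7 |  19 | beehddahd
   8 |   2 | cbabcfdgfgfebbebcbeehddahd
   9 |  18 | cbeehddahd
  10 |   6 | cfdgfgfebbebcbeehddahd
  11 |  27 | d
  12 |  24 | dahd
  13 |   1 | dcbabcfdgfgfebbebcbeehddahd
  14 |  23 | ddahd
  15 |   8 | dgfgfebbebcbeehddahd
  16 |  13 | ebbebcbeehddahd
  17 |  16 | ebcbeehddahd
  18 |   0 | edcbabcfdgfgfebbebcbeehddahd
  19 |  20 | eehddahd
  20 |  21 | ehddahd
  21 |   7 | fdgfgfebbebcbeehddahd
  22 |  12 | febbebcbeehddahd
  23 |  10 | fgfebbebcbeehddahd
  24 |  11 | gfebbebcbeehddahd
  25 |   9 | gfgfebbebcbeehddahd
  26 |  26 | hd
  27 |  22 | hddahd

SA = [4, 25, 3, 14, 17, 5, 15, 19, 2, 18, 6, 27, 24, 1, 23, 8, 13, 16, 0, 20, 21, 7, 12, 10, 11, 9, 26, 22]
rank  pair      lcp
   1  s[4:],s[25:]  1  'a'
   2  s[25:],s[3:]  0  ''
   3  s[3:],s[14:]  1  'b'
   4  s[14:],s[17:]  1  'b'
   5  s[17:],s[5:]  2  'bc'
   6  s[5:],s[15:]  1  'b'
   7  s[15:],s[19:]  2  'be'
   8  s[19:],s[2:]  0  ''
   9  s[2:],s[18:]  2  'cb'
  10  s[18:],s[6:]  1  'c'
  11  s[6:],s[27:]  0  ''
  12  s[27:],s[24:]  1  'd'
  13  s[24:],s[1:]  1  'd'
  14  s[1:],s[23:]  1  'd'
  15  s[23:],s[8:]  1  'd'
  16  s[8:],s[13:]  0  ''
  17  s[13:],s[16:]  2  'eb'
  18  s[16:],s[0:]  1  'e'
  19  s[0:],s[20:]  1  'e'
  20  s[20:],s[21:]  1  'e'
  21  s[21:],s[7:]  0  ''
  22  s[7:],s[12:]  1  'f'
  23  s[12:],s[10:]  1  'f'
  24  s[10:],s[11:]  0  ''
  25  s[11:],s[9:]  2  'gf'
  26  s[9:],s[26:]  0  ''
  27  s[26:],s[22:]  2  'hd'

[0, 1, 0, 1, 1, 2, 1, 2, 0, 2, 1, 0, 1, 1, 1, 1, 0, 2, 1, 1, 1, 0, 1, 1, 0, 2, 0, 2]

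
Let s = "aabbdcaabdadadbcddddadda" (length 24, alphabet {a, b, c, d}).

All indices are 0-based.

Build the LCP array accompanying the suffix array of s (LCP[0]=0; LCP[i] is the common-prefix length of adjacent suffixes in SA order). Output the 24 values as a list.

rank | idx | suffix
   0 |  23 | a
   1 |   0 | aabbdcaabdadadbcddddadda
   2 |   6 | aabdadadbcddddadda
   3 |   1 | abbdcaabdadadbcddddadda
   4 |   7 | abdadadbcddddadda
   5 |  10 | adadbcddddadda
   6 |  12 | adbcddddadda
   7 |  20 | adda
   8 |   2 | bbdcaabdadadbcddddadda
   9 |  14 | bcddddadda
  10 |   8 | bdadadbcddddadda
  11 |   3 | bdcaabdadadbcddddadda
  12 |   5 | caabdadadbcddddadda
  13 |  15 | cddddadda
  14 |  22 | da
  15 |   9 | dadadbcddddadda
  16 |  11 | dadbcddddadda
  17 |  19 | dadda
  18 |  13 | dbcddddadda
  19 |   4 | dcaabdadadbcddddadda
  20 |  21 | dda
  21 |  18 | ddadda
  22 |  17 | dddadda
  23 |  16 | ddddadda

SA = [23, 0, 6, 1, 7, 10, 12, 20, 2, 14, 8, 3, 5, 15, 22, 9, 11, 19, 13, 4, 21, 18, 17, 16]
i: (SA[i-1],SA[i]) lcp shared
  1: (23,0) 1 'a'
  2: (0,6) 3 'aab'
  3: (6,1) 1 'a'
  4: (1,7) 2 'ab'
  5: (7,10) 1 'a'
  6: (10,12) 2 'ad'
  7: (12,20) 2 'ad'
  8: (20,2) 0 ''
  9: (2,14) 1 'b'
  10: (14,8) 1 'b'
  11: (8,3) 2 'bd'
  12: (3,5) 0 ''
  13: (5,15) 1 'c'
  14: (15,22) 0 ''
  15: (22,9) 2 'da'
  16: (9,11) 3 'dad'
  17: (11,19) 3 'dad'
  18: (19,13) 1 'd'
  19: (13,4) 1 'd'
  20: (4,21) 1 'd'
  21: (21,18) 3 'dda'
  22: (18,17) 2 'dd'
  23: (17,16) 3 'ddd'

[0, 1, 3, 1, 2, 1, 2, 2, 0, 1, 1, 2, 0, 1, 0, 2, 3, 3, 1, 1, 1, 3, 2, 3]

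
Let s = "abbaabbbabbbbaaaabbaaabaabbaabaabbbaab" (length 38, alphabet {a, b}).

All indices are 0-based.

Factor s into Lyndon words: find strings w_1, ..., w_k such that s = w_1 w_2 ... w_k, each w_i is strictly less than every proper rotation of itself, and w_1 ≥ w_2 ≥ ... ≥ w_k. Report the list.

["abb", "aabbbabbbb", "aaaabbaaabaabbaabaabbbaab"]

emit factor 1: 'abb' (i=0, period=3)
emit factor 2: 'aabbbabbbb' (i=3, period=10)
emit factor 3: 'aaaabbaaabaabbaabaabbbaab' (i=13, period=25)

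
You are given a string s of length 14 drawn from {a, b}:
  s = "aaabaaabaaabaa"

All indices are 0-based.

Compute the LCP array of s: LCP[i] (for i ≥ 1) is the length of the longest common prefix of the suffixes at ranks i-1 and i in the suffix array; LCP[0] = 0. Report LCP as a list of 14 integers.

[0, 1, 2, 6, 10, 2, 5, 9, 1, 4, 8, 0, 3, 7]

rank | idx | suffix
   0 |  13 | a
   1 |  12 | aa
   2 |   8 | aaabaa
   3 |   4 | aaabaaabaa
   4 |   0 | aaabaaabaaabaa
   5 |   9 | aabaa
   6 |   5 | aabaaabaa
   7 |   1 | aabaaabaaabaa
   8 |  10 | abaa
   9 |   6 | abaaabaa
  10 |   2 | abaaabaaabaa
  11 |  11 | baa
  12 |   7 | baaabaa
  13 |   3 | baaabaaabaa

SA = [13, 12, 8, 4, 0, 9, 5, 1, 10, 6, 2, 11, 7, 3]
i: (SA[i-1],SA[i]) lcp shared
  1: (13,12) 1 'a'
  2: (12,8) 2 'aa'
  3: (8,4) 6 'aaabaa'
  4: (4,0) 10 'aaabaaabaa'
  5: (0,9) 2 'aa'
  6: (9,5) 5 'aabaa'
  7: (5,1) 9 'aabaaabaa'
  8: (1,10) 1 'a'
  9: (10,6) 4 'abaa'
  10: (6,2) 8 'abaaabaa'
  11: (2,11) 0 ''
  12: (11,7) 3 'baa'
  13: (7,3) 7 'baaabaa'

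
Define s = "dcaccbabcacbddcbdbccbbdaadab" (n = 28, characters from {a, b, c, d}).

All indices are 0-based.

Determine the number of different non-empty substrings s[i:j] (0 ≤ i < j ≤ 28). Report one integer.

367

rank→(start, suffix):
  0 → (23, 'aadab')
  1 → (26, 'ab')
  2 → (6, 'abcacbddcbdbccbbdaadab')
  3 → (9, 'acbddcbdbccbbdaadab')
  4 → (2, 'accbabcacbddcbdbccbbdaadab')
  5 → (24, 'adab')
  6 → (27, 'b')
  7 → (5, 'babcacbddcbdbccbbdaadab')
  8 → (20, 'bbdaadab')
  9 → (7, 'bcacbddcbdbccbbdaadab')
  10 → (17, 'bccbbdaadab')
  11 → (21, 'bdaadab')
  12 → (15, 'bdbccbbdaadab')
  13 → (11, 'bddcbdbccbbdaadab')
  14 → (8, 'cacbddcbdbccbbdaadab')
  15 → (1, 'caccbabcacbddcbdbccbbdaadab')
  16 → (4, 'cbabcacbddcbdbccbbdaadab')
  17 → (19, 'cbbdaadab')
  18 → (14, 'cbdbccbbdaadab')
  19 → (10, 'cbddcbdbccbbdaadab')
  20 → (3, 'ccbabcacbddcbdbccbbdaadab')
  21 → (18, 'ccbbdaadab')
  22 → (22, 'daadab')
  23 → (25, 'dab')
  24 → (16, 'dbccbbdaadab')
  25 → (0, 'dcaccbabcacbddcbdbccbbdaadab')
  26 → (13, 'dcbdbccbbdaadab')
  27 → (12, 'ddcbdbccbbdaadab')

SA = [23, 26, 6, 9, 2, 24, 27, 5, 20, 7, 17, 21, 15, 11, 8, 1, 4, 19, 14, 10, 3, 18, 22, 25, 16, 0, 13, 12]
i: (SA[i-1],SA[i]) lcp shared
  1: (23,26) 1 'a'
  2: (26,6) 2 'ab'
  3: (6,9) 1 'a'
  4: (9,2) 2 'ac'
  5: (2,24) 1 'a'
  6: (24,27) 0 ''
  7: (27,5) 1 'b'
  8: (5,20) 1 'b'
  9: (20,7) 1 'b'
  10: (7,17) 2 'bc'
  11: (17,21) 1 'b'
  12: (21,15) 2 'bd'
  13: (15,11) 2 'bd'
  14: (11,8) 0 ''
  15: (8,1) 3 'cac'
  16: (1,4) 1 'c'
  17: (4,19) 2 'cb'
  18: (19,14) 2 'cb'
  19: (14,10) 3 'cbd'
  20: (10,3) 1 'c'
  21: (3,18) 3 'ccb'
  22: (18,22) 0 ''
  23: (22,25) 2 'da'
  24: (25,16) 1 'd'
  25: (16,0) 1 'd'
  26: (0,13) 2 'dc'
  27: (13,12) 1 'd'

n(n+1)/2 = 28·29/2 = 406
Σ LCP = 0 + 1 + 2 + 1 + 2 + 1 + 0 + 1 + 1 + 1 + 2 + 1 + 2 + 2 + 0 + 3 + 1 + 2 + 2 + 3 + 1 + 3 + 0 + 2 + 1 + 1 + 2 + 1 = 39
distinct = 406 − 39 = 367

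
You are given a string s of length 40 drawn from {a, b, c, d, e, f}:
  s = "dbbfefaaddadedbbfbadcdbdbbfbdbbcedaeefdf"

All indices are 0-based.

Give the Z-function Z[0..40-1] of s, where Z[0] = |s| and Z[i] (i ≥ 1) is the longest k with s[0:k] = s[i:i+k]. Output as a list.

[40, 0, 0, 0, 0, 0, 0, 0, 1, 1, 0, 1, 0, 4, 0, 0, 0, 0, 0, 1, 0, 2, 0, 4, 0, 0, 0, 0, 3, 0, 0, 0, 0, 1, 0, 0, 0, 0, 1, 0]

Z[0]=40
i=1: i≥r, start 0; Z[1]=0
i=2: i≥r, start 0; Z[2]=0
i=3: i≥r, start 0; Z[3]=0
i=4: i≥r, start 0; Z[4]=0
i=5: i≥r, start 0; Z[5]=0
i=6: i≥r, start 0; Z[6]=0
i=7: i≥r, start 0; Z[7]=0
i=8: i≥r, start 0; Z[8]=1 extend→box=[8,9)
i=9: i≥r, start 0; Z[9]=1 extend→box=[9,10)
i=10: i≥r, start 0; Z[10]=0
i=11: i≥r, start 0; Z[11]=1 extend→box=[11,12)
i=12: i≥r, start 0; Z[12]=0
i=13: i≥r, start 0; Z[13]=4 extend→box=[13,17)
i=14: min(r-i=3, Z[1]=0)=0; Z[14]=0
i=15: min(r-i=2, Z[2]=0)=0; Z[15]=0
i=16: min(r-i=1, Z[3]=0)=0; Z[16]=0
i=17: i≥r, start 0; Z[17]=0
i=18: i≥r, start 0; Z[18]=0
i=19: i≥r, start 0; Z[19]=1 extend→box=[19,20)
i=20: i≥r, start 0; Z[20]=0
i=21: i≥r, start 0; Z[21]=2 extend→box=[21,23)
i=22: min(r-i=1, Z[1]=0)=0; Z[22]=0
i=23: i≥r, start 0; Z[23]=4 extend→box=[23,27)
i=24: min(r-i=3, Z[1]=0)=0; Z[24]=0
i=25: min(r-i=2, Z[2]=0)=0; Z[25]=0
i=26: min(r-i=1, Z[3]=0)=0; Z[26]=0
i=27: i≥r, start 0; Z[27]=0
i=28: i≥r, start 0; Z[28]=3 extend→box=[28,31)
i=29: min(r-i=2, Z[1]=0)=0; Z[29]=0
i=30: min(r-i=1, Z[2]=0)=0; Z[30]=0
i=31: i≥r, start 0; Z[31]=0
i=32: i≥r, start 0; Z[32]=0
i=33: i≥r, start 0; Z[33]=1 extend→box=[33,34)
i=34: i≥r, start 0; Z[34]=0
i=35: i≥r, start 0; Z[35]=0
i=36: i≥r, start 0; Z[36]=0
i=37: i≥r, start 0; Z[37]=0
i=38: i≥r, start 0; Z[38]=1 extend→box=[38,39)
i=39: i≥r, start 0; Z[39]=0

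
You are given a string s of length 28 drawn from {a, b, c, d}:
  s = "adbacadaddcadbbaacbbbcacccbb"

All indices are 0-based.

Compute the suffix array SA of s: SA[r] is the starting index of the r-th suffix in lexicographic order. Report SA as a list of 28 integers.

rank | idx | suffix
   0 |  15 | aacbbbcacccbb
   1 |   3 | acadaddcadbbaacbbbcacccbb
   2 |  16 | acbbbcacccbb
   3 |  22 | acccbb
   4 |   5 | adaddcadbbaacbbbcacccbb
   5 |   0 | adbacadaddcadbbaacbbbcacccbb
   6 |  11 | adbbaacbbbcacccbb
   7 |   7 | addcadbbaacbbbcacccbb
   8 |  27 | b
   9 |  14 | baacbbbcacccbb
  10 |   2 | bacadaddcadbbaacbbbcacccbb
  11 |  26 | bb
  12 |  13 | bbaacbbbcacccbb
  13 |  18 | bbbcacccbb
  14 |  19 | bbcacccbb
  15 |  20 | bcacccbb
  16 |  21 | cacccbb
  17 |   4 | cadaddcadbbaacbbbcacccbb
  18 |  10 | cadbbaacbbbcacccbb
  19 |  25 | cbb
  20 |  17 | cbbbcacccbb
  21 |  24 | ccbb
  22 |  23 | cccbb
  23 |   6 | daddcadbbaacbbbcacccbb
  24 |   1 | dbacadaddcadbbaacbbbcacccbb
  25 |  12 | dbbaacbbbcacccbb
  26 |   9 | dcadbbaacbbbcacccbb
  27 |   8 | ddcadbbaacbbbcacccbb

[15, 3, 16, 22, 5, 0, 11, 7, 27, 14, 2, 26, 13, 18, 19, 20, 21, 4, 10, 25, 17, 24, 23, 6, 1, 12, 9, 8]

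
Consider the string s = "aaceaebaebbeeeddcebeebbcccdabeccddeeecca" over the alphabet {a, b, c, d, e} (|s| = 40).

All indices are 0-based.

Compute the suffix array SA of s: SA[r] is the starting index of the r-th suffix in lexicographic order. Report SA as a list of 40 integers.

[39, 0, 27, 1, 4, 7, 6, 21, 9, 22, 28, 18, 10, 38, 37, 23, 24, 30, 25, 31, 2, 16, 26, 15, 14, 32, 33, 3, 5, 20, 8, 17, 36, 29, 13, 19, 35, 12, 34, 11]

rank→(start, suffix):
  0 → (39, 'a')
  1 → (0, 'aaceaebaebbeeeddcebeebbcccdabeccddeeecca')
  2 → (27, 'abeccddeeecca')
  3 → (1, 'aceaebaebbeeeddcebeebbcccdabeccddeeecca')
  4 → (4, 'aebaebbeeeddcebeebbcccdabeccddeeecca')
  5 → (7, 'aebbeeeddcebeebbcccdabeccddeeecca')
  6 → (6, 'baebbeeeddcebeebbcccdabeccddeeecca')
  7 → (21, 'bbcccdabeccddeeecca')
  8 → (9, 'bbeeeddcebeebbcccdabeccddeeecca')
  9 → (22, 'bcccdabeccddeeecca')
  10 → (28, 'beccddeeecca')
  11 → (18, 'beebbcccdabeccddeeecca')
  12 → (10, 'beeeddcebeebbcccdabeccddeeecca')
  13 → (38, 'ca')
  14 → (37, 'cca')
  15 → (23, 'cccdabeccddeeecca')
  16 → (24, 'ccdabeccddeeecca')
  17 → (30, 'ccddeeecca')
  18 → (25, 'cdabeccddeeecca')
  19 → (31, 'cddeeecca')
  20 → (2, 'ceaebaebbeeeddcebeebbcccdabeccddeeecca')
  21 → (16, 'cebeebbcccdabeccddeeecca')
  22 → (26, 'dabeccddeeecca')
  23 → (15, 'dcebeebbcccdabeccddeeecca')
  24 → (14, 'ddcebeebbcccdabeccddeeecca')
  25 → (32, 'ddeeecca')
  26 → (33, 'deeecca')
  27 → (3, 'eaebaebbeeeddcebeebbcccdabeccddeeecca')
  28 → (5, 'ebaebbeeeddcebeebbcccdabeccddeeecca')
  29 → (20, 'ebbcccdabeccddeeecca')
  30 → (8, 'ebbeeeddcebeebbcccdabeccddeeecca')
  31 → (17, 'ebeebbcccdabeccddeeecca')
  32 → (36, 'ecca')
  33 → (29, 'eccddeeecca')
  34 → (13, 'eddcebeebbcccdabeccddeeecca')
  35 → (19, 'eebbcccdabeccddeeecca')
  36 → (35, 'eecca')
  37 → (12, 'eeddcebeebbcccdabeccddeeecca')
  38 → (34, 'eeecca')
  39 → (11, 'eeeddcebeebbcccdabeccddeeecca')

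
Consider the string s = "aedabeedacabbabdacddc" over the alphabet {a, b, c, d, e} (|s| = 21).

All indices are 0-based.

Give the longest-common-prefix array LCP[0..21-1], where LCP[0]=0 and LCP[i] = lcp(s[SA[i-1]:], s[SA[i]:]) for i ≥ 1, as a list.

rank | idx | suffix
   0 |  10 | abbabdacddc
   1 |  13 | abdacddc
   2 |   3 | abeedacabbabdacddc
   3 |   8 | acabbabdacddc
   4 |  16 | acddc
   5 |   0 | aedabeedacabbabdacddc
   6 |  12 | babdacddc
   7 |  11 | bbabdacddc
   8 |  14 | bdacddc
   9 |   4 | beedacabbabdacddc
  10 |  20 | c
  11 |   9 | cabbabdacddc
  12 |  17 | cddc
  13 |   2 | dabeedacabbabdacddc
  14 |   7 | dacabbabdacddc
  15 |  15 | dacddc
  16 |  19 | dc
  17 |  18 | ddc
  18 |   1 | edabeedacabbabdacddc
  19 |   6 | edacabbabdacddc
  20 |   5 | eedacabbabdacddc

SA = [10, 13, 3, 8, 16, 0, 12, 11, 14, 4, 20, 9, 17, 2, 7, 15, 19, 18, 1, 6, 5]
[i] adj suffixes → lcp
  [1] 10/13 → 2 ('ab')
  [2] 13/3 → 2 ('ab')
  [3] 3/8 → 1 ('a')
  [4] 8/16 → 2 ('ac')
  [5] 16/0 → 1 ('a')
  [6] 0/12 → 0 ('')
  [7] 12/11 → 1 ('b')
  [8] 11/14 → 1 ('b')
  [9] 14/4 → 1 ('b')
  [10] 4/20 → 0 ('')
  [11] 20/9 → 1 ('c')
  [12] 9/17 → 1 ('c')
  [13] 17/2 → 0 ('')
  [14] 2/7 → 2 ('da')
  [15] 7/15 → 3 ('dac')
  [16] 15/19 → 1 ('d')
  [17] 19/18 → 1 ('d')
  [18] 18/1 → 0 ('')
  [19] 1/6 → 3 ('eda')
  [20] 6/5 → 1 ('e')

[0, 2, 2, 1, 2, 1, 0, 1, 1, 1, 0, 1, 1, 0, 2, 3, 1, 1, 0, 3, 1]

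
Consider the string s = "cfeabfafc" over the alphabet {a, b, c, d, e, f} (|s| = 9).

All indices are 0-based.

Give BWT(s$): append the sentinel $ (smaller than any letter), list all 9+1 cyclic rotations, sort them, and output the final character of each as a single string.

cefaf$fbac

rank  rotation    last
    0  $cfeabfafc  c
    1  abfafc$cfe  e
    2  afc$cfeabf  f
    3  bfafc$cfea  a
    4  c$cfeabfaf  f
    5  cfeabfafc$  $
    6  eabfafc$cf  f
    7  fafc$cfeab  b
    8  fc$cfeabfa  a
    9  feabfafc$c  c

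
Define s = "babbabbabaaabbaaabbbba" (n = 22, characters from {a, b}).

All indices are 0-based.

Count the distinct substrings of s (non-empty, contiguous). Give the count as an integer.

191

rank→(start, suffix):
  0 → (21, 'a')
  1 → (9, 'aaabbaaabbbba')
  2 → (14, 'aaabbbba')
  3 → (10, 'aabbaaabbbba')
  4 → (15, 'aabbbba')
  5 → (7, 'abaaabbaaabbbba')
  6 → (11, 'abbaaabbbba')
  7 → (4, 'abbabaaabbaaabbbba')
  8 → (1, 'abbabbabaaabbaaabbbba')
  9 → (16, 'abbbba')
  10 → (20, 'ba')
  11 → (8, 'baaabbaaabbbba')
  12 → (13, 'baaabbbba')
  13 → (6, 'babaaabbaaabbbba')
  14 → (3, 'babbabaaabbaaabbbba')
  15 → (0, 'babbabbabaaabbaaabbbba')
  16 → (19, 'bba')
  17 → (12, 'bbaaabbbba')
  18 → (5, 'bbabaaabbaaabbbba')
  19 → (2, 'bbabbabaaabbaaabbbba')
  20 → (18, 'bbba')
  21 → (17, 'bbbba')

SA = [21, 9, 14, 10, 15, 7, 11, 4, 1, 16, 20, 8, 13, 6, 3, 0, 19, 12, 5, 2, 18, 17]
i: (SA[i-1],SA[i]) lcp shared
  1: (21,9) 1 'a'
  2: (9,14) 5 'aaabb'
  3: (14,10) 2 'aa'
  4: (10,15) 4 'aabb'
  5: (15,7) 1 'a'
  6: (7,11) 2 'ab'
  7: (11,4) 4 'abba'
  8: (4,1) 5 'abbab'
  9: (1,16) 3 'abb'
  10: (16,20) 0 ''
  11: (20,8) 2 'ba'
  12: (8,13) 6 'baaabb'
  13: (13,6) 2 'ba'
  14: (6,3) 3 'bab'
  15: (3,0) 6 'babbab'
  16: (0,19) 1 'b'
  17: (19,12) 3 'bba'
  18: (12,5) 3 'bba'
  19: (5,2) 4 'bbab'
  20: (2,18) 2 'bb'
  21: (18,17) 3 'bbb'

n(n+1)/2 = 22·23/2 = 253
Σ LCP = 0 + 1 + 5 + 2 + 4 + 1 + 2 + 4 + 5 + 3 + 0 + 2 + 6 + 2 + 3 + 6 + 1 + 3 + 3 + 4 + 2 + 3 = 62
distinct = 253 − 62 = 191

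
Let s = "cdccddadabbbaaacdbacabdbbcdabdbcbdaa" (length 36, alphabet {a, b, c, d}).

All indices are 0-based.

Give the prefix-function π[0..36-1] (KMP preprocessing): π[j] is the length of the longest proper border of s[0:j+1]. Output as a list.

π[0] = 0
j=1 s[j]='d': π[1]=0 (border '')
j=2 s[j]='c': π[2]=1 (border 'c')
j=3 s[j]='c': k: 1→0; π[3]=1 (border 'c')
j=4 s[j]='d': π[4]=2 (border 'cd')
j=5 s[j]='d': k: 2→0; π[5]=0 (border '')
j=6 s[j]='a': π[6]=0 (border '')
j=7 s[j]='d': π[7]=0 (border '')
j=8 s[j]='a': π[8]=0 (border '')
j=9 s[j]='b': π[9]=0 (border '')
j=10 s[j]='b': π[10]=0 (border '')
j=11 s[j]='b': π[11]=0 (border '')
j=12 s[j]='a': π[12]=0 (border '')
j=13 s[j]='a': π[13]=0 (border '')
j=14 s[j]='a': π[14]=0 (border '')
j=15 s[j]='c': π[15]=1 (border 'c')
j=16 s[j]='d': π[16]=2 (border 'cd')
j=17 s[j]='b': k: 2→0; π[17]=0 (border '')
j=18 s[j]='a': π[18]=0 (border '')
j=19 s[j]='c': π[19]=1 (border 'c')
j=20 s[j]='a': k: 1→0; π[20]=0 (border '')
j=21 s[j]='b': π[21]=0 (border '')
j=22 s[j]='d': π[22]=0 (border '')
j=23 s[j]='b': π[23]=0 (border '')
j=24 s[j]='b': π[24]=0 (border '')
j=25 s[j]='c': π[25]=1 (border 'c')
j=26 s[j]='d': π[26]=2 (border 'cd')
j=27 s[j]='a': k: 2→0; π[27]=0 (border '')
j=28 s[j]='b': π[28]=0 (border '')
j=29 s[j]='d': π[29]=0 (border '')
j=30 s[j]='b': π[30]=0 (border '')
j=31 s[j]='c': π[31]=1 (border 'c')
j=32 s[j]='b': k: 1→0; π[32]=0 (border '')
j=33 s[j]='d': π[33]=0 (border '')
j=34 s[j]='a': π[34]=0 (border '')
j=35 s[j]='a': π[35]=0 (border '')

[0, 0, 1, 1, 2, 0, 0, 0, 0, 0, 0, 0, 0, 0, 0, 1, 2, 0, 0, 1, 0, 0, 0, 0, 0, 1, 2, 0, 0, 0, 0, 1, 0, 0, 0, 0]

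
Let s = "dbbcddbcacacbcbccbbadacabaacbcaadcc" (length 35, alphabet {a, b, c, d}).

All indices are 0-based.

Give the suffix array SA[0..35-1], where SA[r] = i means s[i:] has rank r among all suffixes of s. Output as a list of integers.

rank | idx | suffix
   0 |  25 | aacbcaadcc
   1 |  30 | aadcc
   2 |  23 | abaacbcaadcc
   3 |  21 | acabaacbcaadcc
   4 |   8 | acacbcbccbbadacabaacbcaadcc
   5 |  26 | acbcaadcc
   6 |  10 | acbcbccbbadacabaacbcaadcc
   7 |  19 | adacabaacbcaadcc
   8 |  31 | adcc
   9 |  24 | baacbcaadcc
  10 |  18 | badacabaacbcaadcc
  11 |  17 | bbadacabaacbcaadcc
  12 |   1 | bbcddbcacacbcbccbbadacabaacbcaadcc
  13 |  28 | bcaadcc
  14 |   6 | bcacacbcbccbbadacabaacbcaadcc
  15 |  12 | bcbccbbadacabaacbcaadcc
  16 |  14 | bccbbadacabaacbcaadcc
  17 |   2 | bcddbcacacbcbccbbadacabaacbcaadcc
  18 |  34 | c
  19 |  29 | caadcc
  20 |  22 | cabaacbcaadcc
  21 |   7 | cacacbcbccbbadacabaacbcaadcc
  22 |   9 | cacbcbccbbadacabaacbcaadcc
  23 |  16 | cbbadacabaacbcaadcc
  24 |  27 | cbcaadcc
  25 |  11 | cbcbccbbadacabaacbcaadcc
  26 |  13 | cbccbbadacabaacbcaadcc
  27 |  33 | cc
  28 |  15 | ccbbadacabaacbcaadcc
  29 |   3 | cddbcacacbcbccbbadacabaacbcaadcc
  30 |  20 | dacabaacbcaadcc
  31 |   0 | dbbcddbcacacbcbccbbadacabaacbcaadcc
  32 |   5 | dbcacacbcbccbbadacabaacbcaadcc
  33 |  32 | dcc
  34 |   4 | ddbcacacbcbccbbadacabaacbcaadcc

[25, 30, 23, 21, 8, 26, 10, 19, 31, 24, 18, 17, 1, 28, 6, 12, 14, 2, 34, 29, 22, 7, 9, 16, 27, 11, 13, 33, 15, 3, 20, 0, 5, 32, 4]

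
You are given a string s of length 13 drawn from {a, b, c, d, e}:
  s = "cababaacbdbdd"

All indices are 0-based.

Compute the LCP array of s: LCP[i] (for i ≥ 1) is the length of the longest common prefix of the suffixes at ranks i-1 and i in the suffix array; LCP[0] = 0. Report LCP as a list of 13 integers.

rank→(start, suffix):
  0 → (5, 'aacbdbdd')
  1 → (3, 'abaacbdbdd')
  2 → (1, 'ababaacbdbdd')
  3 → (6, 'acbdbdd')
  4 → (4, 'baacbdbdd')
  5 → (2, 'babaacbdbdd')
  6 → (8, 'bdbdd')
  7 → (10, 'bdd')
  8 → (0, 'cababaacbdbdd')
  9 → (7, 'cbdbdd')
  10 → (12, 'd')
  11 → (9, 'dbdd')
  12 → (11, 'dd')

SA = [5, 3, 1, 6, 4, 2, 8, 10, 0, 7, 12, 9, 11]
i: (SA[i-1],SA[i]) lcp shared
  1: (5,3) 1 'a'
  2: (3,1) 3 'aba'
  3: (1,6) 1 'a'
  4: (6,4) 0 ''
  5: (4,2) 2 'ba'
  6: (2,8) 1 'b'
  7: (8,10) 2 'bd'
  8: (10,0) 0 ''
  9: (0,7) 1 'c'
  10: (7,12) 0 ''
  11: (12,9) 1 'd'
  12: (9,11) 1 'd'

[0, 1, 3, 1, 0, 2, 1, 2, 0, 1, 0, 1, 1]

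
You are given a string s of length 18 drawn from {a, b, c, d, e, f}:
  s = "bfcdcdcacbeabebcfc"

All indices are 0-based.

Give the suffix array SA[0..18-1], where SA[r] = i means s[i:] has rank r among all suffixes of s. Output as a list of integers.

[11, 7, 14, 9, 12, 0, 17, 6, 8, 4, 2, 15, 5, 3, 10, 13, 16, 1]

sorted suffixes:
  #0 SA[0]=11  'abebcfc'
  #1 SA[1]=7  'acbeabebcfc'
  #2 SA[2]=14  'bcfc'
  #3 SA[3]=9  'beabebcfc'
  #4 SA[4]=12  'bebcfc'
  #5 SA[5]=0  'bfcdcdcacbeabebcfc'
  #6 SA[6]=17  'c'
  #7 SA[7]=6  'cacbeabebcfc'
  #8 SA[8]=8  'cbeabebcfc'
  #9 SA[9]=4  'cdcacbeabebcfc'
  #10 SA[10]=2  'cdcdcacbeabebcfc'
  #11 SA[11]=15  'cfc'
  #12 SA[12]=5  'dcacbeabebcfc'
  #13 SA[13]=3  'dcdcacbeabebcfc'
  #14 SA[14]=10  'eabebcfc'
  #15 SA[15]=13  'ebcfc'
  #16 SA[16]=16  'fc'
  #17 SA[17]=1  'fcdcdcacbeabebcfc'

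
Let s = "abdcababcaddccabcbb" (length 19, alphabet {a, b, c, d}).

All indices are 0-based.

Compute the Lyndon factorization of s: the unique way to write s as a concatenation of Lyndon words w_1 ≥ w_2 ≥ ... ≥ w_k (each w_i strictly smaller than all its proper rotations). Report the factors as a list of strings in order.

["abdc", "ababcaddccabcbb"]

emit factor 1: 'abdc' (i=0, period=4)
emit factor 2: 'ababcaddccabcbb' (i=4, period=15)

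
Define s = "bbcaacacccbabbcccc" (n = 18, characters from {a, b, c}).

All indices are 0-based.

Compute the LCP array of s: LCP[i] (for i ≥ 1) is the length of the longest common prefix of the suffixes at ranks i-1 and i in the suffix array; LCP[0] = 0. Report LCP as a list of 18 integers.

sorted suffixes:
  #0 SA[0]=3  'aacacccbabbcccc'
  #1 SA[1]=11  'abbcccc'
  #2 SA[2]=4  'acacccbabbcccc'
  #3 SA[3]=6  'acccbabbcccc'
  #4 SA[4]=10  'babbcccc'
  #5 SA[5]=0  'bbcaacacccbabbcccc'
  #6 SA[6]=12  'bbcccc'
  #7 SA[7]=1  'bcaacacccbabbcccc'
  #8 SA[8]=13  'bcccc'
  #9 SA[9]=17  'c'
  #10 SA[10]=2  'caacacccbabbcccc'
  #11 SA[11]=5  'cacccbabbcccc'
  #12 SA[12]=9  'cbabbcccc'
  #13 SA[13]=16  'cc'
  #14 SA[14]=8  'ccbabbcccc'
  #15 SA[15]=15  'ccc'
  #16 SA[16]=7  'cccbabbcccc'
  #17 SA[17]=14  'cccc'

SA = [3, 11, 4, 6, 10, 0, 12, 1, 13, 17, 2, 5, 9, 16, 8, 15, 7, 14]
[i] adj suffixes → lcp
  [1] 3/11 → 1 ('a')
  [2] 11/4 → 1 ('a')
  [3] 4/6 → 2 ('ac')
  [4] 6/10 → 0 ('')
  [5] 10/0 → 1 ('b')
  [6] 0/12 → 3 ('bbc')
  [7] 12/1 → 1 ('b')
  [8] 1/13 → 2 ('bc')
  [9] 13/17 → 0 ('')
  [10] 17/2 → 1 ('c')
  [11] 2/5 → 2 ('ca')
  [12] 5/9 → 1 ('c')
  [13] 9/16 → 1 ('c')
  [14] 16/8 → 2 ('cc')
  [15] 8/15 → 2 ('cc')
  [16] 15/7 → 3 ('ccc')
  [17] 7/14 → 3 ('ccc')

[0, 1, 1, 2, 0, 1, 3, 1, 2, 0, 1, 2, 1, 1, 2, 2, 3, 3]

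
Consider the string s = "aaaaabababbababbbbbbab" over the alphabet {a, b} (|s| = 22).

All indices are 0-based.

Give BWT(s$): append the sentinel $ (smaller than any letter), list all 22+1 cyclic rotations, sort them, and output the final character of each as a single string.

rank  rotation                 last
    0  $aaaaabababbababbbbbbab  b
    1  aaaaabababbababbbbbbab$  $
    2  aaaabababbababbbbbbab$a  a
    3  aaabababbababbbbbbab$aa  a
    4  aabababbababbbbbbab$aaa  a
    5  ab$aaaaabababbababbbbbb  b
    6  abababbababbbbbbab$aaaa  a
    7  ababbababbbbbbab$aaaaab  b
    8  ababbbbbbab$aaaaabababb  b
    9  abbababbbbbbab$aaaaabab  b
   10  abbbbbbab$aaaaabababbab  b
   11  b$aaaaabababbababbbbbba  a
   12  bab$aaaaabababbababbbbb  b
   13  bababbababbbbbbab$aaaaa  a
   14  bababbbbbbab$aaaaababab  b
   15  babbababbbbbbab$aaaaaba  a
   16  babbbbbbab$aaaaabababba  a
   17  bbab$aaaaabababbababbbb  b
   18  bbababbbbbbab$aaaaababa  a
   19  bbbab$aaaaabababbababbb  b
   20  bbbbab$aaaaabababbababb  b
   21  bbbbbab$aaaaabababbabab  b
   22  bbbbbbab$aaaaabababbaba  a

b$aaababbbbababaababbba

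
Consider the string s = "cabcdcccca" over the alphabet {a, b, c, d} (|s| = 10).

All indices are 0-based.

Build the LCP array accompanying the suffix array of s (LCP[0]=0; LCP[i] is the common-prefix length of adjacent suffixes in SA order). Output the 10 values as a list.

[0, 1, 0, 0, 2, 1, 2, 3, 1, 0]

sorted suffixes:
  #0 SA[0]=9  'a'
  #1 SA[1]=1  'abcdcccca'
  #2 SA[2]=2  'bcdcccca'
  #3 SA[3]=8  'ca'
  #4 SA[4]=0  'cabcdcccca'
  #5 SA[5]=7  'cca'
  #6 SA[6]=6  'ccca'
  #7 SA[7]=5  'cccca'
  #8 SA[8]=3  'cdcccca'
  #9 SA[9]=4  'dcccca'

SA = [9, 1, 2, 8, 0, 7, 6, 5, 3, 4]
[i] adj suffixes → lcp
  [1] 9/1 → 1 ('a')
  [2] 1/2 → 0 ('')
  [3] 2/8 → 0 ('')
  [4] 8/0 → 2 ('ca')
  [5] 0/7 → 1 ('c')
  [6] 7/6 → 2 ('cc')
  [7] 6/5 → 3 ('ccc')
  [8] 5/3 → 1 ('c')
  [9] 3/4 → 0 ('')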